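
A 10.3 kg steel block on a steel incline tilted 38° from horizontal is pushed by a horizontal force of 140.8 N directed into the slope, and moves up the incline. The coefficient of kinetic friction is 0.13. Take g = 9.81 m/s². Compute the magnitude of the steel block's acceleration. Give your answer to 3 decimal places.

The horizontal push has components F cos 38° = 140.8 × 0.7880 = 110.950 N up the incline and F sin 38° = 140.8 × 0.6157 = 86.691 N pressing into the surface.
The normal force is therefore N = mg cos 38° + F sin 38° = 79.622 + 86.691 = 166.313 N, and kinetic friction down the slope is μN = 0.13 × 166.313 = 21.621 N.
Along the incline: F cos 38° − mg sin 38° − μN = ma, so 110.950 − 62.212 − 21.621 = 10.3 a, giving a = 2.6327 m/s².

2.633 m/s²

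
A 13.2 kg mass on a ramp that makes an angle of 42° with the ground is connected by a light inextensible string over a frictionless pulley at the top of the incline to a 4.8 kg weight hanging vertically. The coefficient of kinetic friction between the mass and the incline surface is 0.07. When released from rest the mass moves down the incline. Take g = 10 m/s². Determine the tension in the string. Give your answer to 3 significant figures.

56.9 N

For the mass on the incline: the weight component along the slope is m₁g sin 42° = 13.2 × 10 × 0.6691 = 88.321 N and the normal force is N = m₁g cos 42° = 98.095 N.
Kinetic friction opposes the mass's motion down the incline: f = μN = 0.07 × 98.095 = 6.867 N acting up the slope.
Newton's second law for the mass (down-slope positive): 88.321 − 6.867 − T = 13.2 a. For the hanging weight (upward positive): T − 4.8 × 10 = 4.8 a.
Adding the two equations eliminates T: 33.454 = 18 a, so a = 1.8586 m/s².
Then from the hanging weight's equation, T = 4.8 × (10 + 1.8586) = 56.921 N.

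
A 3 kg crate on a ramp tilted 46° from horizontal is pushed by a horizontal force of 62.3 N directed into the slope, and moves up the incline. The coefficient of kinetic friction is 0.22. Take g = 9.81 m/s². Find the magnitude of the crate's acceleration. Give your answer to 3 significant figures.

2.58 m/s²

The horizontal push has components F cos 46° = 62.3 × 0.6947 = 43.280 N up the incline and F sin 46° = 62.3 × 0.7193 = 44.812 N pressing into the surface.
The normal force is therefore N = mg cos 46° + F sin 46° = 20.445 + 44.812 = 65.257 N, and kinetic friction down the slope is μN = 0.22 × 65.257 = 14.357 N.
Along the incline: F cos 46° − mg sin 46° − μN = ma, so 43.280 − 21.169 − 14.357 = 3 a, giving a = 2.5847 m/s².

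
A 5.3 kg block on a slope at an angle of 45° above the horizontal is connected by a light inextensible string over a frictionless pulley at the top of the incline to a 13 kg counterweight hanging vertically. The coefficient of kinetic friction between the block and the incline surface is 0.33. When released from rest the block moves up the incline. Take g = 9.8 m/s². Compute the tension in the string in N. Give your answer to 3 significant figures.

71.6 N

For the block on the incline: the weight component along the slope is m₁g sin 45° = 5.3 × 9.8 × 0.7071 = 36.727 N and the normal force is N = m₁g cos 45° = 36.727 N.
Kinetic friction opposes the block's motion up the incline: f = μN = 0.33 × 36.727 = 12.120 N acting down the slope.
Newton's second law for the block (up-slope positive): T − 36.727 − 12.120 = 5.3 a. For the hanging counterweight (downward positive): 13 × 9.8 − T = 13 a.
Adding the two equations eliminates T: 78.553 = 18.3 a, so a = 4.2925 m/s².
Then from the hanging counterweight's equation, T = 13 × (9.8 − 4.2925) = 71.597 N.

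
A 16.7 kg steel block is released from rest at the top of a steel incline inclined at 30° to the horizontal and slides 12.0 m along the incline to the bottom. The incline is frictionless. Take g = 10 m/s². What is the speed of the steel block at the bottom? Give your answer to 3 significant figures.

11.0 m/s

The weight component along the incline is mg sin 30° = 83.500 N and the normal force is N = mg cos 30° = 144.626 N.
With no friction, a = g sin 30° = 5.0000 m/s².
Starting from rest over a distance of 12.0 m, v² = 2aL = 2 × 5.0000 × 12.0 = 120.0000, so v = 10.9545 m/s.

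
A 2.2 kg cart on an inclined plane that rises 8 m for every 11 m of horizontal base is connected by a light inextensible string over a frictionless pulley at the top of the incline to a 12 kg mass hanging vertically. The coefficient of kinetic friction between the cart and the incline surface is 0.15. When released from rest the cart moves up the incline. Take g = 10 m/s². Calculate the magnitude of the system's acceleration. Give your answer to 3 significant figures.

For the cart on the incline: the weight component along the slope is m₁g sin 36.03° = 2.2 × 10 × 0.5882 = 12.940 N and the normal force is N = m₁g cos 36.03° = 17.792 N.
Kinetic friction opposes the cart's motion up the incline: f = μN = 0.15 × 17.792 = 2.669 N acting down the slope.
Newton's second law for the cart (up-slope positive): T − 12.940 − 2.669 = 2.2 a. For the hanging mass (downward positive): 12 × 10 − T = 12 a.
Adding the two equations eliminates T: 104.391 = 14.2 a, so a = 7.3515 m/s².

7.35 m/s²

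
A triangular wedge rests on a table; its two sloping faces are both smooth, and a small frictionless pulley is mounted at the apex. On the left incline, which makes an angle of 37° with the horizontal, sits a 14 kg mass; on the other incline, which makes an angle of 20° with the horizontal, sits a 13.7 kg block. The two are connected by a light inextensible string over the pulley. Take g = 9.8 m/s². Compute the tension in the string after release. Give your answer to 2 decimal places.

Resolve each weight along its own incline: the 14 kg mass has component 14 × 9.8 × sin 37° = 82.569 N down its slope, and the 13.7 kg mass has 13.7 × 9.8 × sin 20° = 45.920 N down its slope.
The 14 kg side's 82.569 N exceeds the other side's 45.920 N, so that mass slides down and the 13.7 kg mass slides up. Taking that direction as positive, Newton's second law for the whole system gives 82.569 − 45.920 = (14 + 13.7) a, so a = 36.649 / 27.7 = 1.3231 m/s².
For the 13.7 kg mass (up-slope positive): T − 45.920 = 13.7 × 1.3231, so T = 64.046 N.

64.05 N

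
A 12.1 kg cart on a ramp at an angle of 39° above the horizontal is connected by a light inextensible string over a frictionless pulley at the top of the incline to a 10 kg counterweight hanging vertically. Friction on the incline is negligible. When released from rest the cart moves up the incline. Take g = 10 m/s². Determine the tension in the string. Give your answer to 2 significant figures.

89 N

For the cart on the incline: the weight component along the slope is m₁g sin 39° = 12.1 × 10 × 0.6293 = 76.145 N and the normal force is N = m₁g cos 39° = 94.035 N.
Newton's second law for the cart (up-slope positive): T − 76.145 = 12.1 a. For the hanging counterweight (downward positive): 10 × 10 − T = 10 a.
Adding the two equations eliminates T: 23.855 = 22.1 a, so a = 1.0794 m/s².
Then from the hanging counterweight's equation, T = 10 × (10 − 1.0794) = 89.206 N.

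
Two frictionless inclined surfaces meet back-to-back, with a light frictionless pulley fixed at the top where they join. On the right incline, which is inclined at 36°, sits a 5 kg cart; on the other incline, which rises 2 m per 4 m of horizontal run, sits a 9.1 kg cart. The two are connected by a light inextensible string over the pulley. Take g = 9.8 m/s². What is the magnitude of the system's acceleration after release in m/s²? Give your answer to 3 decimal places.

0.786 m/s²

Resolve each weight along its own incline: the 5 kg mass has component 5 × 9.8 × sin 36° = 28.801 N down its slope, and the 9.1 kg mass has 9.1 × 9.8 × sin 26.57° = 39.883 N down its slope.
The 9.1 kg side's 39.883 N exceeds the other side's 28.801 N, so that mass slides down and the 5 kg mass slides up. Taking that direction as positive, Newton's second law for the whole system gives 39.883 − 28.801 = (5 + 9.1) a, so a = 11.082 / 14.1 = 0.7860 m/s².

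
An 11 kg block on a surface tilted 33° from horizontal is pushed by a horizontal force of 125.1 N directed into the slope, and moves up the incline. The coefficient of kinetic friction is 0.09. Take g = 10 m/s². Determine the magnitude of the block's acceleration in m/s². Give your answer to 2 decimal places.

The horizontal push has components F cos 33° = 125.1 × 0.8387 = 104.921 N up the incline and F sin 33° = 125.1 × 0.5446 = 68.129 N pressing into the surface.
The normal force is therefore N = mg cos 33° + F sin 33° = 92.257 + 68.129 = 160.386 N, and kinetic friction down the slope is μN = 0.09 × 160.386 = 14.435 N.
Along the incline: F cos 33° − mg sin 33° − μN = ma, so 104.921 − 59.906 − 14.435 = 11 a, giving a = 2.7800 m/s².

2.78 m/s²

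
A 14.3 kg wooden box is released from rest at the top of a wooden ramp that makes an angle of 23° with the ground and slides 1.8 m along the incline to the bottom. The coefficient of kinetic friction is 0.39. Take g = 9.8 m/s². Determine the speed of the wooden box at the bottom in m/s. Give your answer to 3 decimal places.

1.058 m/s

The weight component along the incline is mg sin 23° = 54.757 N and the normal force is N = mg cos 23° = 129.000 N.
Friction up the slope is f = μN = 0.39 × 129.000 = 50.310 N, so the net downslope force is 54.757 − 50.310 = 4.447 N and a = 4.447 / 14.3 = 0.3110 m/s².
Starting from rest over a distance of 1.8 m, v² = 2aL = 2 × 0.3110 × 1.8 = 1.1196, so v = 1.0581 m/s.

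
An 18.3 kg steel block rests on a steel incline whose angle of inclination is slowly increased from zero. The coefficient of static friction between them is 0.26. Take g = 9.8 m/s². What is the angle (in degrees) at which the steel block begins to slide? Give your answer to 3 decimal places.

At the threshold of sliding, static friction is at its maximum μ_s N and exactly balances the weight component along the incline: mg sin θ = μ_s mg cos θ.
Hence tan θ = μ_s = 0.26, so θ = arctan(0.26) = 14.5742°.

14.574°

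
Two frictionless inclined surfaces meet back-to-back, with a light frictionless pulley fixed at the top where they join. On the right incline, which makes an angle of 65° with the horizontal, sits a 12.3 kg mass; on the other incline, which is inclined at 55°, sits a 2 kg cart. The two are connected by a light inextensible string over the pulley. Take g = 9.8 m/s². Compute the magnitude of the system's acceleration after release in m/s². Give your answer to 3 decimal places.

Resolve each weight along its own incline: the 12.3 kg mass has component 12.3 × 9.8 × sin 65° = 109.246 N down its slope, and the 2 kg mass has 2 × 9.8 × sin 55° = 16.055 N down its slope.
The 12.3 kg side's 109.246 N exceeds the other side's 16.055 N, so that mass slides down and the 2 kg mass slides up. Taking that direction as positive, Newton's second law for the whole system gives 109.246 − 16.055 = (12.3 + 2) a, so a = 93.191 / 14.3 = 6.5169 m/s².

6.517 m/s²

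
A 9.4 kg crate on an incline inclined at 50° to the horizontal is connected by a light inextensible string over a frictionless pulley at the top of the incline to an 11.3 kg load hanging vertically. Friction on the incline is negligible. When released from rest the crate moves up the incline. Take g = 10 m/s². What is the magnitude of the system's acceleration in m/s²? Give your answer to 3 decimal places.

1.980 m/s²

For the crate on the incline: the weight component along the slope is m₁g sin 50° = 9.4 × 10 × 0.7660 = 72.004 N and the normal force is N = m₁g cos 50° = 60.422 N.
Newton's second law for the crate (up-slope positive): T − 72.004 = 9.4 a. For the hanging load (downward positive): 11.3 × 10 − T = 11.3 a.
Adding the two equations eliminates T: 40.996 = 20.7 a, so a = 1.9805 m/s².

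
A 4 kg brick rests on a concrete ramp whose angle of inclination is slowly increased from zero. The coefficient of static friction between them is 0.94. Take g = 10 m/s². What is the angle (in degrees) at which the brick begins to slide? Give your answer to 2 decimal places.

At the threshold of sliding, static friction is at its maximum μ_s N and exactly balances the weight component along the incline: mg sin θ = μ_s mg cos θ.
Hence tan θ = μ_s = 0.94, so θ = arctan(0.94) = 43.2285°.

43.23°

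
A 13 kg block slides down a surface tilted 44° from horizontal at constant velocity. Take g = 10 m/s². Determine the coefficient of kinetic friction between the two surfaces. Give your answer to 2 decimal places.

0.97

At constant velocity the net force along the incline is zero: mg sin 44° = μ mg cos 44°.
So μ = tan 44° = 0.6947 / 0.7193 = 0.9658.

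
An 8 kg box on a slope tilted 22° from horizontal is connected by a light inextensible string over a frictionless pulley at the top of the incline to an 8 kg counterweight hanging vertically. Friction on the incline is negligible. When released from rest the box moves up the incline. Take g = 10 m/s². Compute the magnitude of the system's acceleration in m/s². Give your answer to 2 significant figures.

For the box on the incline: the weight component along the slope is m₁g sin 22° = 8 × 10 × 0.3746 = 29.968 N and the normal force is N = m₁g cos 22° = 74.175 N.
Newton's second law for the box (up-slope positive): T − 29.968 = 8 a. For the hanging counterweight (downward positive): 8 × 10 − T = 8 a.
Adding the two equations eliminates T: 50.032 = 16 a, so a = 3.1270 m/s².

3.1 m/s²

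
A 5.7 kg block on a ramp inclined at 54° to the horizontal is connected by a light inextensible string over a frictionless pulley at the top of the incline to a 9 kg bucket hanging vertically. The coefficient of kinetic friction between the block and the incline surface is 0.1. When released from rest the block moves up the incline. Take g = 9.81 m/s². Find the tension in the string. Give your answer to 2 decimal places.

For the block on the incline: the weight component along the slope is m₁g sin 54° = 5.7 × 9.81 × 0.8090 = 45.237 N and the normal force is N = m₁g cos 54° = 32.867 N.
Kinetic friction opposes the block's motion up the incline: f = μN = 0.1 × 32.867 = 3.287 N acting down the slope.
Newton's second law for the block (up-slope positive): T − 45.237 − 3.287 = 5.7 a. For the hanging bucket (downward positive): 9 × 9.81 − T = 9 a.
Adding the two equations eliminates T: 39.766 = 14.7 a, so a = 2.7052 m/s².
Then from the hanging bucket's equation, T = 9 × (9.81 − 2.7052) = 63.943 N.

63.94 N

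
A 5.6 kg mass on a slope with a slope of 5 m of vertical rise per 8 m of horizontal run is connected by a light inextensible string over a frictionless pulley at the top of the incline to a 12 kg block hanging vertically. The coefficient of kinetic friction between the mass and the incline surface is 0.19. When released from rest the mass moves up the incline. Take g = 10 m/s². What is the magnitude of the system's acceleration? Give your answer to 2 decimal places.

For the mass on the incline: the weight component along the slope is m₁g sin 32.01° = 5.6 × 10 × 0.5300 = 29.680 N and the normal force is N = m₁g cos 32.01° = 47.488 N.
Kinetic friction opposes the mass's motion up the incline: f = μN = 0.19 × 47.488 = 9.023 N acting down the slope.
Newton's second law for the mass (up-slope positive): T − 29.680 − 9.023 = 5.6 a. For the hanging block (downward positive): 12 × 10 − T = 12 a.
Adding the two equations eliminates T: 81.297 = 17.6 a, so a = 4.6191 m/s².

4.62 m/s²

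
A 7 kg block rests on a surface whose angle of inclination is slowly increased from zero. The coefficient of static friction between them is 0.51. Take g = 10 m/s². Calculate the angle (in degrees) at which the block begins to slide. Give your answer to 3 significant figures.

27.0°

At the threshold of sliding, static friction is at its maximum μ_s N and exactly balances the weight component along the incline: mg sin θ = μ_s mg cos θ.
Hence tan θ = μ_s = 0.51, so θ = arctan(0.51) = 27.0216°.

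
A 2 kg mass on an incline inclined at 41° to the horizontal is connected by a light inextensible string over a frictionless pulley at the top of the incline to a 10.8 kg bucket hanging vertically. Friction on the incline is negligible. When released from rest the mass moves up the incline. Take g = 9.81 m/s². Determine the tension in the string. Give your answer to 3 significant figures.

27.4 N

For the mass on the incline: the weight component along the slope is m₁g sin 41° = 2 × 9.81 × 0.6561 = 12.873 N and the normal force is N = m₁g cos 41° = 14.807 N.
Newton's second law for the mass (up-slope positive): T − 12.873 = 2 a. For the hanging bucket (downward positive): 10.8 × 9.81 − T = 10.8 a.
Adding the two equations eliminates T: 93.075 = 12.8 a, so a = 7.2715 m/s².
Then from the hanging bucket's equation, T = 10.8 × (9.81 − 7.2715) = 27.416 N.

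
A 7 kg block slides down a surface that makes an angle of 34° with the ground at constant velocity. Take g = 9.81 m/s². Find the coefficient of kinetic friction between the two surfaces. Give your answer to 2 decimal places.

At constant velocity the net force along the incline is zero: mg sin 34° = μ mg cos 34°.
So μ = tan 34° = 0.5592 / 0.8290 = 0.6745.

0.67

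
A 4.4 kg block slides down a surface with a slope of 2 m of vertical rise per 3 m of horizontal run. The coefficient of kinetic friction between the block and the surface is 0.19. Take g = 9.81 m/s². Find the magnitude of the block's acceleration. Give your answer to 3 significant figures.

Resolving the weight along the incline: the component pulling the block down the slope is mg sin 33.69° = 4.4 × 9.81 × 0.5547 = 23.943 N, and the normal force is N = mg cos 33.69° = 4.4 × 9.81 × 0.8321 = 35.917 N.
Kinetic friction acts up the slope with magnitude f = μN = 0.19 × 35.917 = 6.824 N.
Net force along the incline is 23.943 − 6.824 = 17.119 N, so a = 17.119 / 4.4 = 3.8907 m/s².

3.89 m/s²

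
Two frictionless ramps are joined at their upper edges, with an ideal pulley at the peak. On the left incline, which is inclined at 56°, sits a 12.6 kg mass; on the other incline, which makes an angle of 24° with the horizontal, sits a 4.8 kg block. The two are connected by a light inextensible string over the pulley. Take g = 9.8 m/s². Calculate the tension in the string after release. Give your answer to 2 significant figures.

42 N

Resolve each weight along its own incline: the 12.6 kg mass has component 12.6 × 9.8 × sin 56° = 102.370 N down its slope, and the 4.8 kg mass has 4.8 × 9.8 × sin 24° = 19.133 N down its slope.
The 12.6 kg side's 102.370 N exceeds the other side's 19.133 N, so that mass slides down and the 4.8 kg mass slides up. Taking that direction as positive, Newton's second law for the whole system gives 102.370 − 19.133 = (12.6 + 4.8) a, so a = 83.237 / 17.4 = 4.7837 m/s².
For the 4.8 kg mass (up-slope positive): T − 19.133 = 4.8 × 4.7837, so T = 42.095 N.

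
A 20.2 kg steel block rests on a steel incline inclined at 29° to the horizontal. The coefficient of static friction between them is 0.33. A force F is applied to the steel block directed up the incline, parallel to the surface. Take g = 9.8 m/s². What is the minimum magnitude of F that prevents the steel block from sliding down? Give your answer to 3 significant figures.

38.8 N

The normal force is N = mg cos 29° = 173.140 N. With F at its minimum the steel block is on the verge of sliding down, so static friction is at its maximum μ_s N = 0.33 × 173.140 = 57.136 N and acts up the slope.
Equilibrium along the incline: F + μ_s N = mg sin 29°, so F = 95.973 − 57.136 = 38.837 N.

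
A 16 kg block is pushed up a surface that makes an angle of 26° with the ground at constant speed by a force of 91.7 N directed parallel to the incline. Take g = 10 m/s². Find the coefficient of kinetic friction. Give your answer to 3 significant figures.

At constant speed ΣF = 0 along the incline. The applied 91.7 N acts up the slope; the weight component mg sin 26° = 70.139 N and kinetic friction μN both act down the slope.
So 91.7 = 70.139 + μ × 143.807, giving μ = (91.7 − 70.139) / 143.807 = 0.1499.

0.150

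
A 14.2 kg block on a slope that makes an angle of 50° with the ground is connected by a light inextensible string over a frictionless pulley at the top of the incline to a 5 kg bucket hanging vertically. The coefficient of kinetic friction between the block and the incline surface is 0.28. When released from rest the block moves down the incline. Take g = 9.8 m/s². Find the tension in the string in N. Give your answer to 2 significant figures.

For the block on the incline: the weight component along the slope is m₁g sin 50° = 14.2 × 9.8 × 0.7660 = 106.597 N and the normal force is N = m₁g cos 50° = 89.450 N.
Kinetic friction opposes the block's motion down the incline: f = μN = 0.28 × 89.450 = 25.046 N acting up the slope.
Newton's second law for the block (down-slope positive): 106.597 − 25.046 − T = 14.2 a. For the hanging bucket (upward positive): T − 5 × 9.8 = 5 a.
Adding the two equations eliminates T: 32.551 = 19.2 a, so a = 1.6954 m/s².
Then from the hanging bucket's equation, T = 5 × (9.8 + 1.6954) = 57.477 N.

57 N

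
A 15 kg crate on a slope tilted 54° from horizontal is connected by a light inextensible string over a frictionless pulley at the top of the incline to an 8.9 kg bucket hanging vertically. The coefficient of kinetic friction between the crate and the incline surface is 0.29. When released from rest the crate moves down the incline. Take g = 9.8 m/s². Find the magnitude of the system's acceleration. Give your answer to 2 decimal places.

0.28 m/s²

For the crate on the incline: the weight component along the slope is m₁g sin 54° = 15 × 9.8 × 0.8090 = 118.923 N and the normal force is N = m₁g cos 54° = 86.404 N.
Kinetic friction opposes the crate's motion down the incline: f = μN = 0.29 × 86.404 = 25.057 N acting up the slope.
Newton's second law for the crate (down-slope positive): 118.923 − 25.057 − T = 15 a. For the hanging bucket (upward positive): T − 8.9 × 9.8 = 8.9 a.
Adding the two equations eliminates T: 6.646 = 23.9 a, so a = 0.2781 m/s².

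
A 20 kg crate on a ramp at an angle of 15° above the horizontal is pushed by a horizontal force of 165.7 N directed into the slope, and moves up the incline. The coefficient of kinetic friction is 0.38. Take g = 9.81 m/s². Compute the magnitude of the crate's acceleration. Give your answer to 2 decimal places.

The horizontal push has components F cos 15° = 165.7 × 0.9659 = 160.050 N up the incline and F sin 15° = 165.7 × 0.2588 = 42.883 N pressing into the surface.
The normal force is therefore N = mg cos 15° + F sin 15° = 189.510 + 42.883 = 232.393 N, and kinetic friction down the slope is μN = 0.38 × 232.393 = 88.309 N.
Along the incline: F cos 15° − mg sin 15° − μN = ma, so 160.050 − 50.777 − 88.309 = 20 a, giving a = 1.0482 m/s².

1.05 m/s²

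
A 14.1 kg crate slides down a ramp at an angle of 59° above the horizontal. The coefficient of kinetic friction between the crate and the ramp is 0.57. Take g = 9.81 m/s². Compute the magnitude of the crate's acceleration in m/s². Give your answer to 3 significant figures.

5.53 m/s²

Resolving the weight along the incline: the component pulling the crate down the slope is mg sin 59° = 14.1 × 9.81 × 0.8572 = 118.569 N, and the normal force is N = mg cos 59° = 14.1 × 9.81 × 0.5150 = 71.235 N.
Kinetic friction acts up the slope with magnitude f = μN = 0.57 × 71.235 = 40.604 N.
Net force along the incline is 118.569 − 40.604 = 77.965 N, so a = 77.965 / 14.1 = 5.5294 m/s².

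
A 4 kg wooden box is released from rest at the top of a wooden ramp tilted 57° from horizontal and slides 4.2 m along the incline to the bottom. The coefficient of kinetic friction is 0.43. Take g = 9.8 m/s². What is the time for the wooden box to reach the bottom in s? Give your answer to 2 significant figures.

The weight component along the incline is mg sin 57° = 32.876 N and the normal force is N = mg cos 57° = 21.350 N.
Friction up the slope is f = μN = 0.43 × 21.350 = 9.181 N, so the net downslope force is 32.876 − 9.181 = 23.695 N and a = 23.695 / 4 = 5.9238 m/s².
Starting from rest, L = ½at², so t = √(2L/a) = √(2 × 4.2 / 5.9238) = 1.1908 s.

1.2 s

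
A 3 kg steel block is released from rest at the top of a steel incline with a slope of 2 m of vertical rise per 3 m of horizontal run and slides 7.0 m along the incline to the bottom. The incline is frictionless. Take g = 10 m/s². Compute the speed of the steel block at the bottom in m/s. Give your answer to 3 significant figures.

The weight component along the incline is mg sin 33.69° = 16.641 N and the normal force is N = mg cos 33.69° = 24.962 N.
With no friction, a = g sin 33.69° = 5.5470 m/s².
Starting from rest over a distance of 7.0 m, v² = 2aL = 2 × 5.5470 × 7.0 = 77.6580, so v = 8.8124 m/s.

8.81 m/s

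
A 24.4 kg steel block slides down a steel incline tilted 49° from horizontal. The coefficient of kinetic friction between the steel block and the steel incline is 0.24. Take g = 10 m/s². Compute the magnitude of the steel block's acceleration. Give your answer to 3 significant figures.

Resolving the weight along the incline: the component pulling the steel block down the slope is mg sin 49° = 24.4 × 10 × 0.7547 = 184.147 N, and the normal force is N = mg cos 49° = 24.4 × 10 × 0.6561 = 160.088 N.
Kinetic friction acts up the slope with magnitude f = μN = 0.24 × 160.088 = 38.421 N.
Net force along the incline is 184.147 − 38.421 = 145.726 N, so a = 145.726 / 24.4 = 5.9724 m/s².

5.97 m/s²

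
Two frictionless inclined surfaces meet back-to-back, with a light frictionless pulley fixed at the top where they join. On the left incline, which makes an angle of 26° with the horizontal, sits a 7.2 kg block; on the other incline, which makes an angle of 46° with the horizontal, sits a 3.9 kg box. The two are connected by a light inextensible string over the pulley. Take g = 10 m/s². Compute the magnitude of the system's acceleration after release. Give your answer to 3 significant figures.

0.316 m/s²

Resolve each weight along its own incline: the 7.2 kg mass has component 7.2 × 10 × sin 26° = 31.563 N down its slope, and the 3.9 kg mass has 3.9 × 10 × sin 46° = 28.054 N down its slope.
The 7.2 kg side's 31.563 N exceeds the other side's 28.054 N, so that mass slides down and the 3.9 kg mass slides up. Taking that direction as positive, Newton's second law for the whole system gives 31.563 − 28.054 = (7.2 + 3.9) a, so a = 3.509 / 11.1 = 0.3161 m/s².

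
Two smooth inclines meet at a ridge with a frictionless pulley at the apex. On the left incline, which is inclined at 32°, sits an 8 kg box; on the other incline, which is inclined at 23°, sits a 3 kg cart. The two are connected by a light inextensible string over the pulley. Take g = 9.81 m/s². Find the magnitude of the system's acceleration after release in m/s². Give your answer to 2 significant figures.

Resolve each weight along its own incline: the 8 kg mass has component 8 × 9.81 × sin 32° = 41.588 N down its slope, and the 3 kg mass has 3 × 9.81 × sin 23° = 11.499 N down its slope.
The 8 kg side's 41.588 N exceeds the other side's 11.499 N, so that mass slides down and the 3 kg mass slides up. Taking that direction as positive, Newton's second law for the whole system gives 41.588 − 11.499 = (8 + 3) a, so a = 30.089 / 11 = 2.7354 m/s².

2.7 m/s²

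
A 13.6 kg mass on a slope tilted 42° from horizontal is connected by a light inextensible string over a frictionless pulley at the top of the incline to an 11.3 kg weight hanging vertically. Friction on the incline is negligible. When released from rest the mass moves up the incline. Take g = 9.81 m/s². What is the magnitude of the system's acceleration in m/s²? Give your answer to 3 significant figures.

0.867 m/s²

For the mass on the incline: the weight component along the slope is m₁g sin 42° = 13.6 × 9.81 × 0.6691 = 89.269 N and the normal force is N = m₁g cos 42° = 99.147 N.
Newton's second law for the mass (up-slope positive): T − 89.269 = 13.6 a. For the hanging weight (downward positive): 11.3 × 9.81 − T = 11.3 a.
Adding the two equations eliminates T: 21.584 = 24.9 a, so a = 0.8668 m/s².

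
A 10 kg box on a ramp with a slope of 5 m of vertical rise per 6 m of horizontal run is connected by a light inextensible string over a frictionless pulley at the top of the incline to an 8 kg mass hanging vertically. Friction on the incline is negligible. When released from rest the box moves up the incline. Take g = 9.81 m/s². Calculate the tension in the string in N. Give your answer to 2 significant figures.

For the box on the incline: the weight component along the slope is m₁g sin 39.81° = 10 × 9.81 × 0.6402 = 62.804 N and the normal force is N = m₁g cos 39.81° = 75.363 N.
Newton's second law for the box (up-slope positive): T − 62.804 = 10 a. For the hanging mass (downward positive): 8 × 9.81 − T = 8 a.
Adding the two equations eliminates T: 15.676 = 18 a, so a = 0.8709 m/s².
Then from the hanging mass's equation, T = 8 × (9.81 − 0.8709) = 71.513 N.

72 N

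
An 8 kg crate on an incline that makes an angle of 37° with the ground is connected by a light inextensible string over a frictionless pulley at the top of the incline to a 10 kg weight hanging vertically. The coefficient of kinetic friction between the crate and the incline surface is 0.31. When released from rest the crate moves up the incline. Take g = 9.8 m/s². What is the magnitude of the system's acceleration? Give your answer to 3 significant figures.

1.74 m/s²

For the crate on the incline: the weight component along the slope is m₁g sin 37° = 8 × 9.8 × 0.6018 = 47.181 N and the normal force is N = m₁g cos 37° = 62.613 N.
Kinetic friction opposes the crate's motion up the incline: f = μN = 0.31 × 62.613 = 19.410 N acting down the slope.
Newton's second law for the crate (up-slope positive): T − 47.181 − 19.410 = 8 a. For the hanging weight (downward positive): 10 × 9.8 − T = 10 a.
Adding the two equations eliminates T: 31.409 = 18 a, so a = 1.7449 m/s².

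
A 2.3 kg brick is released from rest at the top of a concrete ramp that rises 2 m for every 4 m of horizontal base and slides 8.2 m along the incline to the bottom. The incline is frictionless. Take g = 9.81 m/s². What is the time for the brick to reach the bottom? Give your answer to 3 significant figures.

The weight component along the incline is mg sin 26.57° = 10.090 N and the normal force is N = mg cos 26.57° = 20.181 N.
With no friction, a = g sin 26.57° = 4.3872 m/s².
Starting from rest, L = ½at², so t = √(2L/a) = √(2 × 8.2 / 4.3872) = 1.9334 s.

1.93 s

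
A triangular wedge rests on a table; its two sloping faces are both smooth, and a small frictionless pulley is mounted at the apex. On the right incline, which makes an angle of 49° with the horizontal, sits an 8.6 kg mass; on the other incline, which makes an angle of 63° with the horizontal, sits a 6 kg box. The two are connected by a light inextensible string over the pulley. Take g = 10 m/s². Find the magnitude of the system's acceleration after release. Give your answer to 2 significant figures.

0.78 m/s²

Resolve each weight along its own incline: the 8.6 kg mass has component 8.6 × 10 × sin 49° = 64.905 N down its slope, and the 6 kg mass has 6 × 10 × sin 63° = 53.460 N down its slope.
The 8.6 kg side's 64.905 N exceeds the other side's 53.460 N, so that mass slides down and the 6 kg mass slides up. Taking that direction as positive, Newton's second law for the whole system gives 64.905 − 53.460 = (8.6 + 6) a, so a = 11.445 / 14.6 = 0.7839 m/s².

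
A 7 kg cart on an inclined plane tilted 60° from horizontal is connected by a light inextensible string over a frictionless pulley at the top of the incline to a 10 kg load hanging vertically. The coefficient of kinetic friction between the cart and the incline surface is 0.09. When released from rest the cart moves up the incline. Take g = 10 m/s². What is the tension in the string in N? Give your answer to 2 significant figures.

79 N

For the cart on the incline: the weight component along the slope is m₁g sin 60° = 7 × 10 × 0.8660 = 60.620 N and the normal force is N = m₁g cos 60° = 35.000 N.
Kinetic friction opposes the cart's motion up the incline: f = μN = 0.09 × 35.000 = 3.150 N acting down the slope.
Newton's second law for the cart (up-slope positive): T − 60.620 − 3.150 = 7 a. For the hanging load (downward positive): 10 × 10 − T = 10 a.
Adding the two equations eliminates T: 36.230 = 17 a, so a = 2.1312 m/s².
Then from the hanging load's equation, T = 10 × (10 − 2.1312) = 78.688 N.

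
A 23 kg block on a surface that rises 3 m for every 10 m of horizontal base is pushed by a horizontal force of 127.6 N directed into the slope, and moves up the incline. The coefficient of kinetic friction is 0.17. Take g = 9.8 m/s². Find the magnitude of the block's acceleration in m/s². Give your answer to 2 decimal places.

The horizontal push has components F cos 16.70° = 127.6 × 0.9578 = 122.215 N up the incline and F sin 16.70° = 127.6 × 0.2873 = 36.659 N pressing into the surface.
The normal force is therefore N = mg cos 16.70° + F sin 16.70° = 215.888 + 36.659 = 252.547 N, and kinetic friction down the slope is μN = 0.17 × 252.547 = 42.933 N.
Along the incline: F cos 16.70° − mg sin 16.70° − μN = ma, so 122.215 − 64.757 − 42.933 = 23 a, giving a = 0.6315 m/s².

0.63 m/s²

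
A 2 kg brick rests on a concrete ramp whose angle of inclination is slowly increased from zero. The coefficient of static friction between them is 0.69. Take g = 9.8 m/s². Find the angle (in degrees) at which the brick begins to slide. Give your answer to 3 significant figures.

34.6°

At the threshold of sliding, static friction is at its maximum μ_s N and exactly balances the weight component along the incline: mg sin θ = μ_s mg cos θ.
Hence tan θ = μ_s = 0.69, so θ = arctan(0.69) = 34.6057°.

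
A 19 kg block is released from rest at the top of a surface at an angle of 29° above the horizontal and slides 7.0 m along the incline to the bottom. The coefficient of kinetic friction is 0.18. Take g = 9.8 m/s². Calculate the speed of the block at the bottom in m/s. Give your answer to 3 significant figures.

The weight component along the incline is mg sin 29° = 90.272 N and the normal force is N = mg cos 29° = 162.854 N.
Friction up the slope is f = μN = 0.18 × 162.854 = 29.314 N, so the net downslope force is 90.272 − 29.314 = 60.958 N and a = 60.958 / 19 = 3.2083 m/s².
Starting from rest over a distance of 7.0 m, v² = 2aL = 2 × 3.2083 × 7.0 = 44.9162, so v = 6.7020 m/s.

6.70 m/s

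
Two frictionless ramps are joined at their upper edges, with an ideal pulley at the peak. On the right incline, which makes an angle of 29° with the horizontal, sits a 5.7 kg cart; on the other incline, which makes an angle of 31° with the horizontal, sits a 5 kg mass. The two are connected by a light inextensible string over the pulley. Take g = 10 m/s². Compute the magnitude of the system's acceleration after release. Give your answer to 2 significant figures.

Resolve each weight along its own incline: the 5.7 kg mass has component 5.7 × 10 × sin 29° = 27.634 N down its slope, and the 5 kg mass has 5 × 10 × sin 31° = 25.752 N down its slope.
The 5.7 kg side's 27.634 N exceeds the other side's 25.752 N, so that mass slides down and the 5 kg mass slides up. Taking that direction as positive, Newton's second law for the whole system gives 27.634 − 25.752 = (5.7 + 5) a, so a = 1.882 / 10.7 = 0.1759 m/s².

0.18 m/s²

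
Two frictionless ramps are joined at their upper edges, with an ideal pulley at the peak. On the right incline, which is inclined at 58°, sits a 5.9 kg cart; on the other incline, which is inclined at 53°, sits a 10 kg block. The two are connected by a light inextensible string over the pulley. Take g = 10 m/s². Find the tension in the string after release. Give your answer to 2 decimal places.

Resolve each weight along its own incline: the 5.9 kg mass has component 5.9 × 10 × sin 58° = 50.035 N down its slope, and the 10 kg mass has 10 × 10 × sin 53° = 79.864 N down its slope.
The 10 kg side's 79.864 N exceeds the other side's 50.035 N, so that mass slides down and the 5.9 kg mass slides up. Taking that direction as positive, Newton's second law for the whole system gives 79.864 − 50.035 = (5.9 + 10) a, so a = 29.829 / 15.9 = 1.8760 m/s².
For the 5.9 kg mass (up-slope positive): T − 50.035 = 5.9 × 1.8760, so T = 61.103 N.

61.10 N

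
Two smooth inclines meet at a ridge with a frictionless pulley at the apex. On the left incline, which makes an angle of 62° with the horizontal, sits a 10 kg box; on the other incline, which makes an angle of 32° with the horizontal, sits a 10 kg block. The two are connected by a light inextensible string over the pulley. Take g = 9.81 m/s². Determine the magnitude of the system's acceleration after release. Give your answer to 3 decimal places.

Resolve each weight along its own incline: the 10 kg mass has component 10 × 9.81 × sin 62° = 86.617 N down its slope, and the 10 kg mass has 10 × 9.81 × sin 32° = 51.985 N down its slope.
The 10 kg side's 86.617 N exceeds the other side's 51.985 N, so that mass slides down and the 10 kg mass slides up. Taking that direction as positive, Newton's second law for the whole system gives 86.617 − 51.985 = (10 + 10) a, so a = 34.632 / 20 = 1.7316 m/s².

1.732 m/s²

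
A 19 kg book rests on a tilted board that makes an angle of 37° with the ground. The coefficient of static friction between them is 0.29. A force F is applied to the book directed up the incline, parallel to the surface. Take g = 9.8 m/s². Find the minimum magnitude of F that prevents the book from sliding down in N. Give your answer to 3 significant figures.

68.9 N

The normal force is N = mg cos 37° = 148.706 N. With F at its minimum the book is on the verge of sliding down, so static friction is at its maximum μ_s N = 0.29 × 148.706 = 43.125 N and acts up the slope.
Equilibrium along the incline: F + μ_s N = mg sin 37°, so F = 112.058 − 43.125 = 68.933 N.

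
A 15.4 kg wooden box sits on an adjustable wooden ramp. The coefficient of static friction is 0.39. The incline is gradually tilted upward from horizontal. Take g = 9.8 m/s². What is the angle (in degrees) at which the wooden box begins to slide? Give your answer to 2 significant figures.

21°

At the threshold of sliding, static friction is at its maximum μ_s N and exactly balances the weight component along the incline: mg sin θ = μ_s mg cos θ.
Hence tan θ = μ_s = 0.39, so θ = arctan(0.39) = 21.3058°.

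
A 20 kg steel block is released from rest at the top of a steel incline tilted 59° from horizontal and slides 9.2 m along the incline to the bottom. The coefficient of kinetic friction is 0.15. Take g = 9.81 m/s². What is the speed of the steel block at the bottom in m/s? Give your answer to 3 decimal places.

11.865 m/s

The weight component along the incline is mg sin 59° = 168.176 N and the normal force is N = mg cos 59° = 101.050 N.
Friction up the slope is f = μN = 0.15 × 101.050 = 15.157 N, so the net downslope force is 168.176 − 15.157 = 153.019 N and a = 153.019 / 20 = 7.6509 m/s².
Starting from rest over a distance of 9.2 m, v² = 2aL = 2 × 7.6509 × 9.2 = 140.7766, so v = 11.8649 m/s.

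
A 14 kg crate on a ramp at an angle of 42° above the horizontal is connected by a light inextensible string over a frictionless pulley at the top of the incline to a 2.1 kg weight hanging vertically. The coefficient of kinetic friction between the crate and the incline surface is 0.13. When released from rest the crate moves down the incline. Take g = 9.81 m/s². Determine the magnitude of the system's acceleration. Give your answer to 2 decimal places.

3.60 m/s²

For the crate on the incline: the weight component along the slope is m₁g sin 42° = 14 × 9.81 × 0.6691 = 91.894 N and the normal force is N = m₁g cos 42° = 102.064 N.
Kinetic friction opposes the crate's motion down the incline: f = μN = 0.13 × 102.064 = 13.268 N acting up the slope.
Newton's second law for the crate (down-slope positive): 91.894 − 13.268 − T = 14 a. For the hanging weight (upward positive): T − 2.1 × 9.81 = 2.1 a.
Adding the two equations eliminates T: 58.025 = 16.1 a, so a = 3.6040 m/s².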